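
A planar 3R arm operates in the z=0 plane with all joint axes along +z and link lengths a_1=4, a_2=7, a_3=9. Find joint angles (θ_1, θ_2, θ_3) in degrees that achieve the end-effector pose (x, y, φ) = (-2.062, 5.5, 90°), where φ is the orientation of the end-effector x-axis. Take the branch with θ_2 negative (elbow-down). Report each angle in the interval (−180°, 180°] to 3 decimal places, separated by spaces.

0.004 -150.002 -120.003

wrist centre = target − a_3·(cos φ, sin φ) = (-2.0620, -3.5000)
cos θ_2 = (16.5018−4²−7²)/(2·4·7) = -0.8660; θ_2 = -150.0015° (elbow-down)
β = atan2(-3.5000,-2.0620) = -120.5042°; ψ = atan2(-3.4998,-2.0623) = -120.5086°
θ_1 = β − ψ = 0.0044°
θ_3 = φ − θ_1 − θ_2 = -120.0029° (wrapped to (-180°,180°])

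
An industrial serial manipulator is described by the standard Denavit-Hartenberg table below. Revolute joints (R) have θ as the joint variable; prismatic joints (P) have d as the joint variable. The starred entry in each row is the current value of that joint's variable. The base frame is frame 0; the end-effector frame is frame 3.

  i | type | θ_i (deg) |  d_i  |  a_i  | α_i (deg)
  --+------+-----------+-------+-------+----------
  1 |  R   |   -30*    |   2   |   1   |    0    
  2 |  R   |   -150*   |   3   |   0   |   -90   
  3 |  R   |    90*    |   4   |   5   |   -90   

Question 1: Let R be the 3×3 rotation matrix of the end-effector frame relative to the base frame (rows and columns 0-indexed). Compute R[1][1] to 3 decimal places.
End-effector y-axis (col 1 of R) = (0.0000,1.0000,-0.0000)
R[1][1] = 1.0000

1.000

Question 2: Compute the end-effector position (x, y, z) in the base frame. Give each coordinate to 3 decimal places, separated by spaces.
0.866 -4.500 0.000

after link 1: o_1 = (0.8660, -0.5000, 2.0000)
after link 2: o_2 = (0.8660, -0.5000, 5.0000)
after link 3: o_3 = (0.8660, -4.5000, 0.0000)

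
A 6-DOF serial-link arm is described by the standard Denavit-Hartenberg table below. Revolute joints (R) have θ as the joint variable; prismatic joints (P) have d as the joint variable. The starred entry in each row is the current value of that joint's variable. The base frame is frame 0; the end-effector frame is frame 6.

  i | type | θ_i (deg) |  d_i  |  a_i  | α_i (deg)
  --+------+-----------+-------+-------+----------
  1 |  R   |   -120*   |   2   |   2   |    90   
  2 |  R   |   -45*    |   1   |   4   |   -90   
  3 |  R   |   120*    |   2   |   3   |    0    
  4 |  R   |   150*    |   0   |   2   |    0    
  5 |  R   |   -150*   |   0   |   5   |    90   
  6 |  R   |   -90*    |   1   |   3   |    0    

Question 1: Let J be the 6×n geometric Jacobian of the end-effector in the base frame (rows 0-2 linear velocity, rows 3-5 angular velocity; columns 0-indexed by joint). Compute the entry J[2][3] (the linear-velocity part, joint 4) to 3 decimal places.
2.001

axis z_3 = (-0.3536,-0.6124,0.7071); lever o_n−o_3 = (4.0893,1.4227,-0.9659)
cross product → J_v[:, 3] = (-0.4145,2.5501,2.0012)
J_ω[:, 3] = z_3
entry J[2][3] = 2.0012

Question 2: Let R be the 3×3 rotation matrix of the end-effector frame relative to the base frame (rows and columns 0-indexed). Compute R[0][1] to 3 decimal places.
0.927

End-effector y-axis (col 1 of R) = (0.9268,-0.1268,0.3536)
R[0][1] = 0.9268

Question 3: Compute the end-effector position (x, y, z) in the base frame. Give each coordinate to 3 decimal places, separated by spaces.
2.882 -3.864 0.681

after link 1: o_1 = (-1.0000, -1.7321, 2.0000)
after link 2: o_2 = (-3.2802, -3.6815, -0.8284)
after link 3: o_3 = (-1.2070, -5.2868, 1.6464)
after link 4: o_4 = (-2.9391, -4.2868, 1.6464)
after link 5: o_5 = (1.6948, -4.9209, 3.4142)
after link 6: o_6 = (2.8823, -3.8641, 0.6805)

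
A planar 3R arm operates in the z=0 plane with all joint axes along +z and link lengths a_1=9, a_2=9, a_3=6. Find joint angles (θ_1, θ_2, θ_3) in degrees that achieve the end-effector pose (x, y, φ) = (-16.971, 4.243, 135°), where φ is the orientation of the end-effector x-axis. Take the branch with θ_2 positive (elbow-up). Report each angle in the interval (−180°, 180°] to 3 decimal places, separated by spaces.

wrist centre = target − a_3·(cos φ, sin φ) = (-12.7284, 0.0004)
cos θ_2 = (162.0111−9²−9²)/(2·9·9) = 0.0001; θ_2 = 89.9961° (elbow-up)
β = atan2(0.0004,-12.7284) = 179.9984°; ψ = atan2(9.0000,9.0006) = 44.9980°
θ_1 = β − ψ = 135.0004°
θ_3 = φ − θ_1 − θ_2 = -89.9964° (wrapped to (-180°,180°])

135.000 89.996 -89.996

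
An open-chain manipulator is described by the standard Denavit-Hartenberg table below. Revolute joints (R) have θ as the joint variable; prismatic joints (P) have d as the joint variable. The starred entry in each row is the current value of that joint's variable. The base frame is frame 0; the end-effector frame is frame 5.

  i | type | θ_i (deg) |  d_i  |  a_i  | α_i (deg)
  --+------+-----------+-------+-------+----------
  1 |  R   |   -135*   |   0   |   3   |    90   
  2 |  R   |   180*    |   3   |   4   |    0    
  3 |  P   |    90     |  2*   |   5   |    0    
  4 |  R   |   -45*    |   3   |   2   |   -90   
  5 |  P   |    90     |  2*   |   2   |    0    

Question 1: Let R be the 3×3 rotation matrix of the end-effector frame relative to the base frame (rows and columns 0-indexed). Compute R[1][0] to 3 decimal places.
End-effector x-axis (col 0 of R) = (0.7071,-0.7071,-0.0000)
R[1][0] = -0.7071

-0.707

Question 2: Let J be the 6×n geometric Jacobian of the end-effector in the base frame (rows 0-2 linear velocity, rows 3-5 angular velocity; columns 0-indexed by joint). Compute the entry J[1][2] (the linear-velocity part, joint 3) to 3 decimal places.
0.707

prismatic axis z_2 = (-0.7071,0.7071,0.0000)
J_v[:, 2] = z_2; J_ω[:, 2] = (0,0,0)
entry J[1][2] = 0.7071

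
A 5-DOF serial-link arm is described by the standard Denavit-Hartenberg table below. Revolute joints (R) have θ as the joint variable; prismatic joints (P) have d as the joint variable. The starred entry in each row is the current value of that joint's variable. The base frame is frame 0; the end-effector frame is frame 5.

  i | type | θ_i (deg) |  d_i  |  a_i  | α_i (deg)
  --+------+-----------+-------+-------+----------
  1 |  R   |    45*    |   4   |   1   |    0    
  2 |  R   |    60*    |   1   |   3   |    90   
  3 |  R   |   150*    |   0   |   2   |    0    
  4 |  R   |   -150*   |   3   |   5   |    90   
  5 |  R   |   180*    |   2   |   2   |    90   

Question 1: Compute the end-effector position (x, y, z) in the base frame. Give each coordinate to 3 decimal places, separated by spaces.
after link 1: o_1 = (0.7071, 0.7071, 4.0000)
after link 2: o_2 = (-0.0694, 3.6049, 5.0000)
after link 3: o_3 = (0.3789, 1.9319, 6.0000)
after link 4: o_4 = (1.9826, 7.5379, 6.0000)
after link 5: o_5 = (2.5003, 5.6061, 4.0000)

2.500 5.606 4.000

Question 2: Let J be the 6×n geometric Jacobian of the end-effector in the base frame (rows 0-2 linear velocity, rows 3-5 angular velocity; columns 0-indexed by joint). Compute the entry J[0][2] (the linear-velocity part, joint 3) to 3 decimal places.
-0.259

axis z_2 = (0.9659,0.2588,0.0000); lever o_n−o_2 = (2.5696,2.0012,-1.0000)
cross product → J_v[:, 2] = (-0.2588,0.9659,1.2679)
J_ω[:, 2] = z_2
entry J[0][2] = -0.2588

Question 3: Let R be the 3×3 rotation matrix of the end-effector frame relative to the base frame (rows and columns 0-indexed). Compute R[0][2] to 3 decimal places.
0.966

End-effector z-axis (col 2 of R) = (0.9659,0.2588,0.0000)
R[0][2] = 0.9659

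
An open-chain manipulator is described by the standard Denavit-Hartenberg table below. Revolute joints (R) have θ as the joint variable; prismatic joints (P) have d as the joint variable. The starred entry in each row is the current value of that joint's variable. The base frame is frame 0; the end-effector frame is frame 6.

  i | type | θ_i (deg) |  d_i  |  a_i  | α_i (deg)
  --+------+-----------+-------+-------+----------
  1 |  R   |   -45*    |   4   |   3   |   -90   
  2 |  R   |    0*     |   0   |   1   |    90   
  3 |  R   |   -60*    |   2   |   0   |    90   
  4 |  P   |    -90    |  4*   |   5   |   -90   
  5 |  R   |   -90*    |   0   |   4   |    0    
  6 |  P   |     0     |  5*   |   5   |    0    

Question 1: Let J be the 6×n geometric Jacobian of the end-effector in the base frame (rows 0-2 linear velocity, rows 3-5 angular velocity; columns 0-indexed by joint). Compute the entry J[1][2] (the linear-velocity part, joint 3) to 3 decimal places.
-13.851

axis z_2 = (0.0000,0.0000,1.0000); lever o_n−o_2 = (-13.8511,-1.4650,-3.0000)
cross product → J_v[:, 2] = (1.4650,-13.8511,0.0000)
J_ω[:, 2] = z_2
entry J[1][2] = -13.8511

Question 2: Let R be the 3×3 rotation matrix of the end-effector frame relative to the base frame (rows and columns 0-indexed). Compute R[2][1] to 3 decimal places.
-1.000

End-effector y-axis (col 1 of R) = (-0.0000,-0.0000,-1.0000)
R[2][1] = -1.0000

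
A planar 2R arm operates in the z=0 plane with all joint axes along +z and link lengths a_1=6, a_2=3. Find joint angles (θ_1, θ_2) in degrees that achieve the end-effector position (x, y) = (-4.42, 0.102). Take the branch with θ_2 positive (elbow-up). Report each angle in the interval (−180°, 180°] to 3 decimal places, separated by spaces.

150.002 134.994

cos θ_2 = (19.5468−6²−3²)/(2·6·3) = -0.7070; θ_2 = 134.9940° (elbow-up)
β = atan2(0.1020,-4.4200) = 178.6780°; ψ = atan2(2.1215,3.8789) = 28.6762°
θ_1 = β − ψ = 150.0018°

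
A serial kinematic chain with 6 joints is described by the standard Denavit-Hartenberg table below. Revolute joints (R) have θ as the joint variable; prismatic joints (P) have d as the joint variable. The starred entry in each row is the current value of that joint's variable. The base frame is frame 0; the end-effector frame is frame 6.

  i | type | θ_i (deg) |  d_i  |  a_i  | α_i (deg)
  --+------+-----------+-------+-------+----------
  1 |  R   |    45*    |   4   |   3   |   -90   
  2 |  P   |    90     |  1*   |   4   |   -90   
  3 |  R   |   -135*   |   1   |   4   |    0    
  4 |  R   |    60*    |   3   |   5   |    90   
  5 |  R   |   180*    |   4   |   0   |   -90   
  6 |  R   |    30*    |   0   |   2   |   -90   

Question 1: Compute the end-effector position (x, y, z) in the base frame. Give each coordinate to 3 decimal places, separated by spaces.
-6.195 4.781 4.880

after link 1: o_1 = (2.1213, 2.1213, 4.0000)
after link 2: o_2 = (1.4142, 2.8284, 0.0000)
after link 3: o_3 = (-1.2929, 4.1213, 2.8284)
after link 4: o_4 = (-6.8293, 5.4151, 1.5343)
after link 5: o_5 = (-7.5613, 6.1471, 5.3980)
after link 6: o_6 = (-6.1953, 4.7811, 4.8804)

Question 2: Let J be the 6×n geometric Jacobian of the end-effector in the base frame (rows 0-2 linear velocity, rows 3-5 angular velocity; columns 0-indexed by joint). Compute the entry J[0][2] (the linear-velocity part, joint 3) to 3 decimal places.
axis z_2 = (-0.7071,-0.7071,-0.0000); lever o_n−o_2 = (-7.6095,1.9527,4.8804)
cross product → J_v[:, 2] = (-3.4510,3.4510,-6.7615)
J_ω[:, 2] = z_2
entry J[0][2] = -3.4510

-3.451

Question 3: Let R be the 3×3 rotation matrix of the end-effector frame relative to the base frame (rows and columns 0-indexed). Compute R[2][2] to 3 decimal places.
End-effector z-axis (col 2 of R) = (-0.1830,0.1830,-0.9659)
R[2][2] = -0.9659

-0.966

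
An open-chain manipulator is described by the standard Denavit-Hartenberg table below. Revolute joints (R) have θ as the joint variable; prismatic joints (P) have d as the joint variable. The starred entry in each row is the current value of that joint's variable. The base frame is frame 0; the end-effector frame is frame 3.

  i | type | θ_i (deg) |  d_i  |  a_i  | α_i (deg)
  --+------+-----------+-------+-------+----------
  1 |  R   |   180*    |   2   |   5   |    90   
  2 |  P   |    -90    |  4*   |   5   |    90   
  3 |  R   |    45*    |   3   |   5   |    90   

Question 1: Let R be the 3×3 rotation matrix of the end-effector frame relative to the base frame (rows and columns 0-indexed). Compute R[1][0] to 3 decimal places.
0.707

End-effector x-axis (col 0 of R) = (0.0000,0.7071,-0.7071)
R[1][0] = 0.7071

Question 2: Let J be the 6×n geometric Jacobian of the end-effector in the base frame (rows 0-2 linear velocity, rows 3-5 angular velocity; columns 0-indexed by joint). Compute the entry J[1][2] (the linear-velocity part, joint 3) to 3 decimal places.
axis z_2 = (1.0000,-0.0000,-0.0000); lever o_n−o_2 = (3.0000,3.5355,-3.5355)
cross product → J_v[:, 2] = (0.0000,3.5355,3.5355)
J_ω[:, 2] = z_2
entry J[1][2] = 3.5355

3.536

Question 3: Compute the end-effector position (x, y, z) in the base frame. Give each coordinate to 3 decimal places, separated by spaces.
after link 1: o_1 = (-5.0000, 0.0000, 2.0000)
after link 2: o_2 = (-5.0000, 4.0000, -3.0000)
after link 3: o_3 = (-2.0000, 7.5355, -6.5355)

-2.000 7.536 -6.536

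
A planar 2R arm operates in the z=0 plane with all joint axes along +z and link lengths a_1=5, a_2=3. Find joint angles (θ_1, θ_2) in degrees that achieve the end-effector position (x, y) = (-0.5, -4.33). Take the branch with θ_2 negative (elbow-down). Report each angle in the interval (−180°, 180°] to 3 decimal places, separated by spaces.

-60.000 -120.002

cos θ_2 = (18.9989−5²−3²)/(2·5·3) = -0.5000; θ_2 = -120.0024° (elbow-down)
β = atan2(-4.3300,-0.5000) = -96.5870°; ψ = atan2(-2.5980,3.4999) = -36.5870°
θ_1 = β − ψ = -60.0000°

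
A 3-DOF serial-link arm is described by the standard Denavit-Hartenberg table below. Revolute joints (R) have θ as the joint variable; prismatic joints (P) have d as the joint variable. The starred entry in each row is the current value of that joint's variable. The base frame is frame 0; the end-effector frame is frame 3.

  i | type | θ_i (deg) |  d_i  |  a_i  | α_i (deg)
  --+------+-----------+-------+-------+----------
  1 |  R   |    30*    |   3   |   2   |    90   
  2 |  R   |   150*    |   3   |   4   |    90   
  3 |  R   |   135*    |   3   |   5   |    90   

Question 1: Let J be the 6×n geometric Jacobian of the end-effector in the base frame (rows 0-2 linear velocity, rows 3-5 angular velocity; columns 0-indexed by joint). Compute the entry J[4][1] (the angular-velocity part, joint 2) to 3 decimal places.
axis z_1 = (0.5000,-0.8660,0.0000); lever o_n−o_1 = (4.2185,-5.1111,2.8303)
cross product → J_v[:, 1] = (-2.4511,-1.4152,1.0978)
J_ω[:, 1] = z_1
entry J[4][1] = -0.8660

-0.866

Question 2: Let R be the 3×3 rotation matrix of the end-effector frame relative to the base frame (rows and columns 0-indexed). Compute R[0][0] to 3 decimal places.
End-effector x-axis (col 0 of R) = (0.8839,-0.3062,-0.3536)
R[0][0] = 0.8839

0.884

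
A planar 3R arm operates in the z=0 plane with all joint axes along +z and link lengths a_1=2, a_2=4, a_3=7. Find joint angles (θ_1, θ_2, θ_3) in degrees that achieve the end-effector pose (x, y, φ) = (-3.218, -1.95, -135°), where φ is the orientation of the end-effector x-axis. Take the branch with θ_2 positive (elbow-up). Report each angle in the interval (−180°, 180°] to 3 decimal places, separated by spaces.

wrist centre = target − a_3·(cos φ, sin φ) = (1.7317, 2.9997)
cos θ_2 = (11.9974−2²−4²)/(2·2·4) = -0.5002; θ_2 = 120.0106° (elbow-up)
β = atan2(2.9997,1.7317) = 60.0023°; ψ = atan2(3.4637,-0.0006) = 90.0106°
θ_1 = β − ψ = -30.0084°
θ_3 = φ − θ_1 − θ_2 = 134.9977° (wrapped to (-180°,180°])

-30.008 120.011 134.998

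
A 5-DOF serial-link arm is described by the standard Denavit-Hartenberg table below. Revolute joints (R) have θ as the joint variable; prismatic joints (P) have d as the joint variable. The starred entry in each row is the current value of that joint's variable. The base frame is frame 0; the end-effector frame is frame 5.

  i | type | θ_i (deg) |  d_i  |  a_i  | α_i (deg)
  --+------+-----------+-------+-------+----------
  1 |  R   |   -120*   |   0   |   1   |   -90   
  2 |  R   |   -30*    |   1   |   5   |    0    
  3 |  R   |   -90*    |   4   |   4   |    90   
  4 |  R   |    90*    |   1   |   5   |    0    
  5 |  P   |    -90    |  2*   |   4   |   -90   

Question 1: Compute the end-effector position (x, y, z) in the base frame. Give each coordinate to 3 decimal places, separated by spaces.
after link 1: o_1 = (-0.5000, -0.8660, 0.0000)
after link 2: o_2 = (-1.7990, -5.1160, 2.5000)
after link 3: o_3 = (2.6651, -5.3840, 5.9641)
after link 4: o_4 = (7.4282, -7.1340, 5.4641)
after link 5: o_5 = (9.2942, -3.9019, 7.9282)

9.294 -3.902 7.928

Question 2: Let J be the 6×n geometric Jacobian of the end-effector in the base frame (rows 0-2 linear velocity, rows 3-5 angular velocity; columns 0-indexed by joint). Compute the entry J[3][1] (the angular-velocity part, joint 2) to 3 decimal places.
axis z_1 = (0.8660,-0.5000,0.0000); lever o_n−o_1 = (9.7942,-3.0359,7.9282)
cross product → J_v[:, 1] = (-3.9641,-6.8660,2.2679)
J_ω[:, 1] = z_1
entry J[3][1] = 0.8660

0.866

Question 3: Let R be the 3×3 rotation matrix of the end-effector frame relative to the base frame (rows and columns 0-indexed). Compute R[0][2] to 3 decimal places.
End-effector z-axis (col 2 of R) = (0.8660,-0.5000,0.0000)
R[0][2] = 0.8660

0.866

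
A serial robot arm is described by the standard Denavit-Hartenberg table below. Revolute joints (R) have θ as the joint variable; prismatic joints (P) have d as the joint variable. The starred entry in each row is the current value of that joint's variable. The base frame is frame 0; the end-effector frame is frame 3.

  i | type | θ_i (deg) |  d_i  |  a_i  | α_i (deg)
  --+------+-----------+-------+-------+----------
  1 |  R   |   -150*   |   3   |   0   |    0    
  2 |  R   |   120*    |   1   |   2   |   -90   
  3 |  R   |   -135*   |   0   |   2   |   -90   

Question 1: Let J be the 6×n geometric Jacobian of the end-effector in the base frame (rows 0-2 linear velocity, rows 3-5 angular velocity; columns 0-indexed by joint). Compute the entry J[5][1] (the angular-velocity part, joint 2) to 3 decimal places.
1.000

axis z_1 = (0.0000,0.0000,1.0000); lever o_n−o_1 = (0.5073,-0.2929,2.4142)
cross product → J_v[:, 1] = (0.2929,0.5073,-0.0000)
J_ω[:, 1] = z_1
entry J[5][1] = 1.0000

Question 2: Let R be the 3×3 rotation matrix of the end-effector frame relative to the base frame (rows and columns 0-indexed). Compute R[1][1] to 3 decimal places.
-0.866

End-effector y-axis (col 1 of R) = (-0.5000,-0.8660,-0.0000)
R[1][1] = -0.8660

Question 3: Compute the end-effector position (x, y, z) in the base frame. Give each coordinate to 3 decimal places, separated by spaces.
after link 1: o_1 = (0.0000, 0.0000, 3.0000)
after link 2: o_2 = (1.7321, -1.0000, 4.0000)
after link 3: o_3 = (0.5073, -0.2929, 5.4142)

0.507 -0.293 5.414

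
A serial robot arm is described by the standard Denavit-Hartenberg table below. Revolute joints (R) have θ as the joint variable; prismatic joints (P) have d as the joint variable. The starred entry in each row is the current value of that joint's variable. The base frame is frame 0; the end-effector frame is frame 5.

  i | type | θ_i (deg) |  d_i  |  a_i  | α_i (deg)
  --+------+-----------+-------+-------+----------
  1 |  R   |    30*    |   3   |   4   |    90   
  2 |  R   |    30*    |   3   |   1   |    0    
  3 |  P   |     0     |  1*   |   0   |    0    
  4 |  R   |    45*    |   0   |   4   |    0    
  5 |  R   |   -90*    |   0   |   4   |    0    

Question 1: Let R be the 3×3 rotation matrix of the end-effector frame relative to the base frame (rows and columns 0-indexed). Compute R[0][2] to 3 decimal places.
End-effector z-axis (col 2 of R) = (0.5000,-0.8660,0.0000)
R[0][2] = 0.5000

0.500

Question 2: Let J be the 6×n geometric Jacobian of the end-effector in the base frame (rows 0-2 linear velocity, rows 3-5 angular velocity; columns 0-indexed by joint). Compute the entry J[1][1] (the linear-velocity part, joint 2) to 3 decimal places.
axis z_1 = (0.5000,-0.8660,0.0000); lever o_n−o_1 = (6.9926,-0.5816,3.3284)
cross product → J_v[:, 1] = (-2.8825,-1.6642,5.7650)
J_ω[:, 1] = z_1
entry J[1][1] = -1.6642

-1.664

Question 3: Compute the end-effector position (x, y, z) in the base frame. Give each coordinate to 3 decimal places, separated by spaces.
after link 1: o_1 = (3.4641, 2.0000, 3.0000)
after link 2: o_2 = (5.7141, -0.1651, 3.5000)
after link 3: o_3 = (6.2141, -1.0311, 3.5000)
after link 4: o_4 = (7.1107, -0.5135, 7.3637)
after link 5: o_5 = (10.4567, 1.4184, 6.3284)

10.457 1.418 6.328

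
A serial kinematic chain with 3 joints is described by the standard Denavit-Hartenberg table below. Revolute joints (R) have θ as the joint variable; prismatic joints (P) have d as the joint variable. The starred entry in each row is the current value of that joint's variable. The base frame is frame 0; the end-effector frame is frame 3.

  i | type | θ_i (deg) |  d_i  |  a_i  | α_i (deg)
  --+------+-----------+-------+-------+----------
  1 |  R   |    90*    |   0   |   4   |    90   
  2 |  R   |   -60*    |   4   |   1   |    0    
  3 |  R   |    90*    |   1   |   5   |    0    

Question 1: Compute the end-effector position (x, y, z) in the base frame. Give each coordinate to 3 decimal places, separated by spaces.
after link 1: o_1 = (0.0000, 4.0000, 0.0000)
after link 2: o_2 = (4.0000, 4.5000, -0.8660)
after link 3: o_3 = (5.0000, 8.8301, 1.6340)

5.000 8.830 1.634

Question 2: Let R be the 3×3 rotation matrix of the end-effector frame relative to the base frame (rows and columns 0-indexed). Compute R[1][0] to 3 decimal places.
End-effector x-axis (col 0 of R) = (0.0000,0.8660,0.5000)
R[1][0] = 0.8660

0.866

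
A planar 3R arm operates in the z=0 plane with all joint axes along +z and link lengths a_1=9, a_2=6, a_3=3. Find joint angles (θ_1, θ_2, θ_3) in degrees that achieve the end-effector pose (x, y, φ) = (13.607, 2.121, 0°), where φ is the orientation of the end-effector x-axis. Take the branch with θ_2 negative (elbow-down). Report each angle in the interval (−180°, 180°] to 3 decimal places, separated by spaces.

wrist centre = target − a_3·(cos φ, sin φ) = (10.6070, 2.1210)
cos θ_2 = (117.0071−9²−6²)/(2·9·6) = 0.0001; θ_2 = -89.9962° (elbow-down)
β = atan2(2.1210,10.6070) = 11.3079°; ψ = atan2(-6.0000,9.0004) = -33.6889°
θ_1 = β − ψ = 44.9968°
θ_3 = φ − θ_1 − θ_2 = 44.9995° (wrapped to (-180°,180°])

44.997 -89.996 44.999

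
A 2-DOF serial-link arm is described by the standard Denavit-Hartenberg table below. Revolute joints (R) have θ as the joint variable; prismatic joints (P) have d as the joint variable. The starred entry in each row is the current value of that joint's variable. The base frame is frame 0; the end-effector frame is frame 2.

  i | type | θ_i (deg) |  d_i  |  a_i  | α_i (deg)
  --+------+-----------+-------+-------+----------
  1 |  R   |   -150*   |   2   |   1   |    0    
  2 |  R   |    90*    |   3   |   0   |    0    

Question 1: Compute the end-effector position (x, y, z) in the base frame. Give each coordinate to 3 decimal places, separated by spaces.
-0.866 -0.500 5.000

after link 1: o_1 = (-0.8660, -0.5000, 2.0000)
after link 2: o_2 = (-0.8660, -0.5000, 5.0000)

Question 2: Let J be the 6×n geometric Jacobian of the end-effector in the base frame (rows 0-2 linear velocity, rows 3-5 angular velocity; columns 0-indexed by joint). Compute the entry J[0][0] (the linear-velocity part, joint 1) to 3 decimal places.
0.500

axis z_0 = ẑ; lever o_n−o_0 = (-0.8660,-0.5000,5.0000)
cross product → J_v[:, 0] = (0.5000,-0.8660,0.0000)
J_ω[:, 0] = z_0
entry J[0][0] = 0.5000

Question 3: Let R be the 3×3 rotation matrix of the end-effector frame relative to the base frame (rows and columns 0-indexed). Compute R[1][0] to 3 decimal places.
End-effector x-axis (col 0 of R) = (0.5000,-0.8660,0.0000)
R[1][0] = -0.8660

-0.866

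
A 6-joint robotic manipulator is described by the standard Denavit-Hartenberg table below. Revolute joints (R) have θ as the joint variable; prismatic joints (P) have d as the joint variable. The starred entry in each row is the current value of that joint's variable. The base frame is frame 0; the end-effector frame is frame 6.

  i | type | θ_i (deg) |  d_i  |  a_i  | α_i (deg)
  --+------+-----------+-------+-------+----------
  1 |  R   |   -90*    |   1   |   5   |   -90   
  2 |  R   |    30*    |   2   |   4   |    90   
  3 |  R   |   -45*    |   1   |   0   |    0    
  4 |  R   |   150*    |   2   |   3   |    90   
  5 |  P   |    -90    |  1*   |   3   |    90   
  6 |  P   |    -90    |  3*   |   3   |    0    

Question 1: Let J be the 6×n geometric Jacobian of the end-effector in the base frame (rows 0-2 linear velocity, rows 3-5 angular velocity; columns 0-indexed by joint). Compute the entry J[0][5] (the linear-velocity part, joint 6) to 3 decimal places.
prismatic axis z_5 = (-0.9659,-0.2241,-0.1294)
J_v[:, 5] = z_5; J_ω[:, 5] = (0,0,0)
entry J[0][5] = -0.9659

-0.966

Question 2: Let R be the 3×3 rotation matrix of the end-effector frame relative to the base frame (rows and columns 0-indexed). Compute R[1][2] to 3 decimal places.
-0.224

End-effector z-axis (col 2 of R) = (-0.9659,-0.2241,-0.1294)
R[1][2] = -0.2241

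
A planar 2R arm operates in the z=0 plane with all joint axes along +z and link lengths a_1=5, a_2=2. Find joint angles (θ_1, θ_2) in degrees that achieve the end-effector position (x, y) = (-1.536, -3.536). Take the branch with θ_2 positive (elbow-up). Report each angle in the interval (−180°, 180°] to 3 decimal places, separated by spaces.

cos θ_2 = (14.8626−5²−2²)/(2·5·2) = -0.7069; θ_2 = 134.9808° (elbow-up)
β = atan2(-3.5360,-1.5360) = -113.4796°; ψ = atan2(1.4147,3.5863) = 21.5279°
θ_1 = β − ψ = -135.0076°

-135.008 134.981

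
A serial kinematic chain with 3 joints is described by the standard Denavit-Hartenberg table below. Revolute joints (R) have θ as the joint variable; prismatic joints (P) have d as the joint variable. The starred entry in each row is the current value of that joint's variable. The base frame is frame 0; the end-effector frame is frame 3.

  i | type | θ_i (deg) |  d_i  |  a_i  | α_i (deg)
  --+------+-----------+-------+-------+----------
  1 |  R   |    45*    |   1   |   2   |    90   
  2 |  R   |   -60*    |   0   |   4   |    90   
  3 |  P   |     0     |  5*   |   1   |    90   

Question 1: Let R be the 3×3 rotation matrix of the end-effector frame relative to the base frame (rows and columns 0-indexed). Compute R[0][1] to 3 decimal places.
-0.612

End-effector y-axis (col 1 of R) = (-0.6124,-0.6124,-0.5000)
R[0][1] = -0.6124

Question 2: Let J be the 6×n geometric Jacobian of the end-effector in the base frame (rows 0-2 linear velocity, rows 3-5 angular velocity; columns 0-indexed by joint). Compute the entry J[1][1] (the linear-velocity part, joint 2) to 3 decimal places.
axis z_1 = (0.7071,-0.7071,0.0000); lever o_n−o_1 = (-1.2941,-1.2941,-6.8301)
cross product → J_v[:, 1] = (4.8296,4.8296,-1.8301)
J_ω[:, 1] = z_1
entry J[1][1] = 4.8296

4.830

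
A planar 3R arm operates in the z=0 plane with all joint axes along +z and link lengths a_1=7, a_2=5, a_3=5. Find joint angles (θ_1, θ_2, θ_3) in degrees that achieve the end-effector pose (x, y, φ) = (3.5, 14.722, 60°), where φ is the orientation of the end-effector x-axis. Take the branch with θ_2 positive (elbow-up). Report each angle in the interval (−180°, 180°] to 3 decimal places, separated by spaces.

59.996 60.008 -60.005

wrist centre = target − a_3·(cos φ, sin φ) = (1.0000, 10.3919)
cos θ_2 = (108.9910−7²−5²)/(2·7·5) = 0.4999; θ_2 = 60.0085° (elbow-up)
β = atan2(10.3919,1.0000) = 84.5034°; ψ = atan2(4.3305,9.4994) = 24.5069°
θ_1 = β − ψ = 59.9965°
θ_3 = φ − θ_1 − θ_2 = -60.0049° (wrapped to (-180°,180°])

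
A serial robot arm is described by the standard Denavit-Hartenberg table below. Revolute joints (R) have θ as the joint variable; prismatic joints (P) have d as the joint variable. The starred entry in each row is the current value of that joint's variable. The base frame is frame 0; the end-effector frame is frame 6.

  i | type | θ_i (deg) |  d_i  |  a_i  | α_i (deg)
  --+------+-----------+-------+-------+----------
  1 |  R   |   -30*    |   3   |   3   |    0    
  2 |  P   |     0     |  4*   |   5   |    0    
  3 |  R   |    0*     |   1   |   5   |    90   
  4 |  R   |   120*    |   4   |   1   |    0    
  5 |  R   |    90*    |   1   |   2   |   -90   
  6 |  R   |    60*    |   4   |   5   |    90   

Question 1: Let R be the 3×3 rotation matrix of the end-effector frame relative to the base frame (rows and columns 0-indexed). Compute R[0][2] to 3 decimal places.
-0.900

End-effector z-axis (col 2 of R) = (-0.8995,-0.0580,-0.4330)
R[0][2] = -0.8995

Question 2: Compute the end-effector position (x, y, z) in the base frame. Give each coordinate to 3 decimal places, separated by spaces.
8.847 -5.882 3.152

after link 1: o_1 = (2.5981, -1.5000, 3.0000)
after link 2: o_2 = (6.9282, -4.0000, 7.0000)
after link 3: o_3 = (11.2583, -6.5000, 8.0000)
after link 4: o_4 = (8.8253, -9.7141, 8.8660)
after link 5: o_5 = (6.8253, -9.7141, 7.8660)
after link 6: o_6 = (8.8474, -5.8816, 3.1519)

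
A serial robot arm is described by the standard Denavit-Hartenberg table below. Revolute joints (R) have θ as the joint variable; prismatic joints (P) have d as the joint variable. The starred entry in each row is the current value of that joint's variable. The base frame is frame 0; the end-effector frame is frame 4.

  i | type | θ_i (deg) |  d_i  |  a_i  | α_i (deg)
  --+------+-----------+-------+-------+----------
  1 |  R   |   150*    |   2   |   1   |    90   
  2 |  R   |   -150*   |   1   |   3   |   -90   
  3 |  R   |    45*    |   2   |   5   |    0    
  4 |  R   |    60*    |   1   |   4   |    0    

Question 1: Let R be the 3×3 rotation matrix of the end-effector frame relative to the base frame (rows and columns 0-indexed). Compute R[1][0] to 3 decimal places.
-0.724

End-effector x-axis (col 0 of R) = (-0.6771,-0.7244,0.1294)
R[1][0] = -0.7244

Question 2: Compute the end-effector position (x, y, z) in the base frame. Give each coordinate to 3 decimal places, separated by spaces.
-1.239 -6.674 -3.348

after link 1: o_1 = (-0.8660, 0.5000, 2.0000)
after link 2: o_2 = (1.8840, 0.0670, 0.5000)
after link 3: o_3 = (1.9018, -4.0258, -2.9998)
after link 4: o_4 = (-1.2395, -6.6736, -3.3482)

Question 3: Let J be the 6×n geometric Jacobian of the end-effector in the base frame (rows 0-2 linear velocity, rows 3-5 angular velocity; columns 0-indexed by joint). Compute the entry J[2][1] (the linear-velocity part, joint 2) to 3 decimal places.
axis z_1 = (0.5000,0.8660,0.0000); lever o_n−o_1 = (-0.3735,-7.1736,-5.3482)
cross product → J_v[:, 1] = (-4.6317,2.6741,-3.2634)
J_ω[:, 1] = z_1
entry J[2][1] = -3.2634

-3.263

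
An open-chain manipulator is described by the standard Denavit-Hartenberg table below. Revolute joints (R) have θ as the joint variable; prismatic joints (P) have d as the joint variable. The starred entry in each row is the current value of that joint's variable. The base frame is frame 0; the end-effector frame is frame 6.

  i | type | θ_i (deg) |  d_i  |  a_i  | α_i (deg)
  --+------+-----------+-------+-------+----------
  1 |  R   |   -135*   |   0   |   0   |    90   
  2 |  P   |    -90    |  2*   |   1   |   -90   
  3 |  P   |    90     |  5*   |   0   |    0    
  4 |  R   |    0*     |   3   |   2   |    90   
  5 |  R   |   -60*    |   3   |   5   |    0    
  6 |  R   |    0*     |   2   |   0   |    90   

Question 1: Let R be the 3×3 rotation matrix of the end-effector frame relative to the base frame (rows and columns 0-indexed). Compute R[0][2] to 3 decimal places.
-0.259

End-effector z-axis (col 2 of R) = (-0.2588,0.9659,-0.0000)
R[0][2] = -0.2588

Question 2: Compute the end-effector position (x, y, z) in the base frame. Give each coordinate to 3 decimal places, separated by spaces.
after link 1: o_1 = (0.0000, 0.0000, 0.0000)
after link 2: o_2 = (-1.4142, 1.4142, -1.0000)
after link 3: o_3 = (-4.9497, -2.1213, -1.0000)
after link 4: o_4 = (-5.6569, -5.6569, -1.0000)
after link 5: o_5 = (-0.8272, -4.3628, -4.0000)
after link 6: o_6 = (-0.8272, -4.3628, -6.0000)

-0.827 -4.363 -6.000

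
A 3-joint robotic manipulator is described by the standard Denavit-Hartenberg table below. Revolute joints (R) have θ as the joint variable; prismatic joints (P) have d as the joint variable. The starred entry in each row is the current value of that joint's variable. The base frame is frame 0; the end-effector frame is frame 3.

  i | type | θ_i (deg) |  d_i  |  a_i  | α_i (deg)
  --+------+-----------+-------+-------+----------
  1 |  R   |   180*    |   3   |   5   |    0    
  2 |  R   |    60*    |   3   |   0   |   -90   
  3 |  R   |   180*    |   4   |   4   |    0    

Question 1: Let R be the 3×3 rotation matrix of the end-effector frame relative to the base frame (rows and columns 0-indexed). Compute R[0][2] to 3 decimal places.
0.866

End-effector z-axis (col 2 of R) = (0.8660,-0.5000,0.0000)
R[0][2] = 0.8660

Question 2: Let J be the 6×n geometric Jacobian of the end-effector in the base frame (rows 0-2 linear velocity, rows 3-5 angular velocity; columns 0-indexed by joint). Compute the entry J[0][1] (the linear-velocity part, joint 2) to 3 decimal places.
axis z_1 = (0.0000,0.0000,1.0000); lever o_n−o_1 = (5.4641,1.4641,3.0000)
cross product → J_v[:, 1] = (-1.4641,5.4641,0.0000)
J_ω[:, 1] = z_1
entry J[0][1] = -1.4641

-1.464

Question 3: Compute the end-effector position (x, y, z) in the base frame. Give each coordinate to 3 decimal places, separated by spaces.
0.464 1.464 6.000

after link 1: o_1 = (-5.0000, 0.0000, 3.0000)
after link 2: o_2 = (-5.0000, 0.0000, 6.0000)
after link 3: o_3 = (0.4641, 1.4641, 6.0000)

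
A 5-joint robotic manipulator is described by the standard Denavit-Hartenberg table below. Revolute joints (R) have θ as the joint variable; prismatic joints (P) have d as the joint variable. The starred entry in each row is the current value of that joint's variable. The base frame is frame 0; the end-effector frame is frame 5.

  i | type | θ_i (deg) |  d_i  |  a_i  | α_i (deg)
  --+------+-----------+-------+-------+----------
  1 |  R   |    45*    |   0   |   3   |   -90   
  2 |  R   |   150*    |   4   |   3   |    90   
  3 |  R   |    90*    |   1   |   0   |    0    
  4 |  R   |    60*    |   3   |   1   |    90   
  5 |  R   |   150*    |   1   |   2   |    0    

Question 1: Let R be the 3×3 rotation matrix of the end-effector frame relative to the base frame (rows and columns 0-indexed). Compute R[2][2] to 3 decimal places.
-0.250

End-effector z-axis (col 2 of R) = (-0.9186,0.3062,-0.2500)
R[2][2] = -0.2500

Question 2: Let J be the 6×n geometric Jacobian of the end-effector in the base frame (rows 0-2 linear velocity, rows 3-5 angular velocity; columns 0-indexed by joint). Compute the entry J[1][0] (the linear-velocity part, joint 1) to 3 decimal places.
axis z_0 = ẑ; lever o_n−o_0 = (-1.8244,4.5395,-6.3971)
cross product → J_v[:, 0] = (-4.5395,-1.8244,0.0000)
J_ω[:, 0] = z_0
entry J[1][0] = -1.8244

-1.824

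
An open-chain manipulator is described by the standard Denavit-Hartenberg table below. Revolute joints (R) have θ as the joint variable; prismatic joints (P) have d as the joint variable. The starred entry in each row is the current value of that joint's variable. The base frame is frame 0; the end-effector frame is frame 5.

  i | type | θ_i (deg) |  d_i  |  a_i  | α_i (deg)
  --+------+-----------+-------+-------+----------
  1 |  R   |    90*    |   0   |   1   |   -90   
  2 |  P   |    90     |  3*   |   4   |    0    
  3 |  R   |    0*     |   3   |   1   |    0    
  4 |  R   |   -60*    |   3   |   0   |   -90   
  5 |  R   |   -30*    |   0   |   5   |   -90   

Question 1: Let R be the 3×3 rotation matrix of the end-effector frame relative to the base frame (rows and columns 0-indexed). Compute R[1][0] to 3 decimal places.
0.750

End-effector x-axis (col 0 of R) = (-0.5000,0.7500,-0.4330)
R[1][0] = 0.7500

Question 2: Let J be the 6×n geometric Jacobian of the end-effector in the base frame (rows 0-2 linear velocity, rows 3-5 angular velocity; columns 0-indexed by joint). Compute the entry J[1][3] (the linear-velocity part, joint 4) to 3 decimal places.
-2.165

axis z_3 = (-1.0000,0.0000,0.0000); lever o_n−o_3 = (-5.5000,3.7500,-2.1651)
cross product → J_v[:, 3] = (-0.0000,-2.1651,-3.7500)
J_ω[:, 3] = z_3
entry J[1][3] = -2.1651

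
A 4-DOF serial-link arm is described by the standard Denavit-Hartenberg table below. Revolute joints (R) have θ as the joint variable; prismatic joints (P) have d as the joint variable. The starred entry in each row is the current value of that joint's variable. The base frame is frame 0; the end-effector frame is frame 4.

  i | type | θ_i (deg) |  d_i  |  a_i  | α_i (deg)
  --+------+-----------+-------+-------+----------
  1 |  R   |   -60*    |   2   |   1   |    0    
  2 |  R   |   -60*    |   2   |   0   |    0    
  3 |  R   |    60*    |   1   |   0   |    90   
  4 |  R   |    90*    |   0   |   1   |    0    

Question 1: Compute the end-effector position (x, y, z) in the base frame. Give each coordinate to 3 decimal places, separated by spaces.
after link 1: o_1 = (0.5000, -0.8660, 2.0000)
after link 2: o_2 = (0.5000, -0.8660, 4.0000)
after link 3: o_3 = (0.5000, -0.8660, 5.0000)
after link 4: o_4 = (0.5000, -0.8660, 6.0000)

0.500 -0.866 6.000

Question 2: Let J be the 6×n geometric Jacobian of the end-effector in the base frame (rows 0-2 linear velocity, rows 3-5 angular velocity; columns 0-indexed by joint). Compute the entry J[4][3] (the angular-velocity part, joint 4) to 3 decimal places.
axis z_3 = (-0.8660,-0.5000,0.0000); lever o_n−o_3 = (0.0000,0.0000,1.0000)
cross product → J_v[:, 3] = (-0.5000,0.8660,0.0000)
J_ω[:, 3] = z_3
entry J[4][3] = -0.5000

-0.500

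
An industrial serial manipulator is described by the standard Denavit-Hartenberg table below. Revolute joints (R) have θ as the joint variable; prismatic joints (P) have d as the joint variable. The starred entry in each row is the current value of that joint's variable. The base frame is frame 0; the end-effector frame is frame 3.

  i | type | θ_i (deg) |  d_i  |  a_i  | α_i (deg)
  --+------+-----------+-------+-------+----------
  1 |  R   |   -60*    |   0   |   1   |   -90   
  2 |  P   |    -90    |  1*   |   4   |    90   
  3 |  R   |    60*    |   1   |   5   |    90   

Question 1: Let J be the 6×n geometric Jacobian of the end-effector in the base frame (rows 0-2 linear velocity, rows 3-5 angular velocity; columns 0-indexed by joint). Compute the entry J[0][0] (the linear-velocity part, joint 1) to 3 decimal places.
axis z_0 = ẑ; lever o_n−o_0 = (4.6160,2.6651,6.5000)
cross product → J_v[:, 0] = (-2.6651,4.6160,0.0000)
J_ω[:, 0] = z_0
entry J[0][0] = -2.6651

-2.665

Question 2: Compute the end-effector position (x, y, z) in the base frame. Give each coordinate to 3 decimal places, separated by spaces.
after link 1: o_1 = (0.5000, -0.8660, 0.0000)
after link 2: o_2 = (1.3660, -0.3660, 4.0000)
after link 3: o_3 = (4.6160, 2.6651, 6.5000)

4.616 2.665 6.500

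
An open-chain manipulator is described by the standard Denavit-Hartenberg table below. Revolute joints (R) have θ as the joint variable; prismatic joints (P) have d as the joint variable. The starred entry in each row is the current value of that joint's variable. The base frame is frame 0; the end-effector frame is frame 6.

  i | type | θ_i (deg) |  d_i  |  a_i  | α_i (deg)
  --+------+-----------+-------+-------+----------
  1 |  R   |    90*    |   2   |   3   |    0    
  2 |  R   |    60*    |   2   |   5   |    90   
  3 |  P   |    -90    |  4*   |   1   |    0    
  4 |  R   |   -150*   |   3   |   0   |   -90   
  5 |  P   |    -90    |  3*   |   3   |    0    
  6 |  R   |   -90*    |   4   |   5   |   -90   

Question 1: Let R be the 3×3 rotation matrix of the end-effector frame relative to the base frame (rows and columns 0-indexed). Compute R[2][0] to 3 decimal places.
-0.866

End-effector x-axis (col 0 of R) = (-0.4330,0.2500,-0.8660)
R[2][0] = -0.8660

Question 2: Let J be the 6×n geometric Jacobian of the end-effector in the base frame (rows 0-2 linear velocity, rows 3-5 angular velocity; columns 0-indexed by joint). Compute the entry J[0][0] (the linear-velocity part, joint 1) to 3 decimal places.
-12.379

axis z_0 = ẑ; lever o_n−o_0 = (3.7548,12.3792,-4.8301)
cross product → J_v[:, 0] = (-12.3792,3.7548,0.0000)
J_ω[:, 0] = z_0
entry J[0][0] = -12.3792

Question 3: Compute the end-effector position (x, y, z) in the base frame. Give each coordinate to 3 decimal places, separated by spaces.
after link 1: o_1 = (0.0000, 3.0000, 2.0000)
after link 2: o_2 = (-4.3301, 5.5000, 4.0000)
after link 3: o_3 = (-2.3301, 8.9641, 3.0000)
after link 4: o_4 = (-0.8301, 11.5622, 3.0000)
after link 5: o_5 = (2.9199, 12.8612, 1.5000)
after link 6: o_6 = (3.7548, 12.3792, -4.8301)

3.755 12.379 -4.830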